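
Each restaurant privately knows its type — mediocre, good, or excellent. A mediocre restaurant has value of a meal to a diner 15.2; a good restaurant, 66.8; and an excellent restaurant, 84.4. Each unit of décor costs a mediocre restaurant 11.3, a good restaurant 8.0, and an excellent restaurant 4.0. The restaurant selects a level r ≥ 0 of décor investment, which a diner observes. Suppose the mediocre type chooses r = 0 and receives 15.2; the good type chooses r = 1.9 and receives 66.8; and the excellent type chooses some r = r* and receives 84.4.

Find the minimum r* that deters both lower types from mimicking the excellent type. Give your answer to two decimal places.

Good type (on-path payoff 66.8 − 8.0×1.9 = 51.6) won't mimic when 51.6 ≥ 84.4 − 8.0·r*, i.e. r* ≥ 4.10.
Mediocre type (on-path payoff 15.2) won't mimic when 15.2 ≥ 84.4 − 11.3·r*, i.e. r* ≥ 6.12.
Both must hold, so r* = max(6.12, 4.10) = 6.12. The mediocre type's constraint binds.

6.12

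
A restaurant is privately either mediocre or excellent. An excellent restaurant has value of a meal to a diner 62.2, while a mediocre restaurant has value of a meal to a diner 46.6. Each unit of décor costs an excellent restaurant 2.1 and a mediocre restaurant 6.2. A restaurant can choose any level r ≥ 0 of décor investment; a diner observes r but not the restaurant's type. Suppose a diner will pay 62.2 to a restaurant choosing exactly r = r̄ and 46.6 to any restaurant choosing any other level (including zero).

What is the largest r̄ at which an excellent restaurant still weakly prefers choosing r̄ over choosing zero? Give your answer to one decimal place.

Choosing r̄ yields the excellent type 62.2 − 2.1·r̄; choosing zero yields 46.6.
The excellent type is indifferent at 62.2 − 2.1·r̄ = 46.6, i.e. r̄ = (62.2 − 46.6) / 2.1 ≈ 7.4.
For any r̄ above 7.4 the excellent type would rather pool at zero, so separation collapses.

7.4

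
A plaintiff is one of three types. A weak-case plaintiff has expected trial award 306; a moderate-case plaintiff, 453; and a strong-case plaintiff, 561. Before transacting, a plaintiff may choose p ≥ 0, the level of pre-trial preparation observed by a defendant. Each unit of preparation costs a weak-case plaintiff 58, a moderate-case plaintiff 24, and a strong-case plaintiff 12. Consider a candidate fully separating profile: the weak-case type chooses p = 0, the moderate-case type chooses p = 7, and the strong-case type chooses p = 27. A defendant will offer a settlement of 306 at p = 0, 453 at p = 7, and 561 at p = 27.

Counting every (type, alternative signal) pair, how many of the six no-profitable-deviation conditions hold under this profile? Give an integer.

3

Strong-case (own payoff 561 − 12×27 = 237): to p=0 gives 306 → profitable ✗; to p=7 gives 453 − 12×7 = 369 → profitable ✗.
Weak-case (own payoff 306): to p=7 gives 453 − 58×7 = 47 → no gain ✓; to p=27 gives 561 − 58×27 = -1005 → no gain ✓.
Moderate-case (own payoff 453 − 24×7 = 285): to p=0 gives 306 → profitable ✗; to p=27 gives 561 − 24×27 = -87 → no gain ✓.
3 of the 6 constraints hold; not an equilibrium.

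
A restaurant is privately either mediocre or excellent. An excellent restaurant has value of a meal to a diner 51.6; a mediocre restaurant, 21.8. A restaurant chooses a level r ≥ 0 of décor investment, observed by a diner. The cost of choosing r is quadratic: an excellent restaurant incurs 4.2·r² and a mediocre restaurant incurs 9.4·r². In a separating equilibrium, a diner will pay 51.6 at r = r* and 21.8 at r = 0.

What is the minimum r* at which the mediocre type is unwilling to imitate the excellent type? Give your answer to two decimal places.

1.78

The mediocre type at r = 0 receives 21.8; imitating at r* yields 51.6 − 9.4·r*².
Indifference: 21.8 = 51.6 − 9.4·r*², so r*² = (51.6 − 21.8) / 9.4 ≈ 3.1702.
r* = √3.1702 ≈ 1.78.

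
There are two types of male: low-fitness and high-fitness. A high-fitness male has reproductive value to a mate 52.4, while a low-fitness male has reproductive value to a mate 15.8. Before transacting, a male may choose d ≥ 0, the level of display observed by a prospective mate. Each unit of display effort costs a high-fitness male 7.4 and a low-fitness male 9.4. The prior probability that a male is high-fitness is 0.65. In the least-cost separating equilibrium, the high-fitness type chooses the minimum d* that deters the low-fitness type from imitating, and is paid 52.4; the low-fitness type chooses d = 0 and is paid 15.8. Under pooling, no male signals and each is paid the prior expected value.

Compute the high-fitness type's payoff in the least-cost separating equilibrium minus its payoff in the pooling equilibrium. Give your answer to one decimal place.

Least-cost separating signal: d* solves 15.8 = 52.4 − 9.4·d*, so d* = (52.4 − 15.8)/9.4 ≈ 3.8936.
High-fitness type's separating payoff: 52.4 − 7.4 × d* = 52.4 − 7.4 × (52.4 − 15.8)/9.4 = 52.4 − 270.84/9.4 ≈ 23.587.
Pooling payoff: 0.65 × 52.4 + 0.35 × 15.8 = 39.59.
Difference: 23.587 − 39.59 = -16.003, i.e. -16.0 to one decimal place.
The high-fitness type would prefer the pooling outcome.

-16.0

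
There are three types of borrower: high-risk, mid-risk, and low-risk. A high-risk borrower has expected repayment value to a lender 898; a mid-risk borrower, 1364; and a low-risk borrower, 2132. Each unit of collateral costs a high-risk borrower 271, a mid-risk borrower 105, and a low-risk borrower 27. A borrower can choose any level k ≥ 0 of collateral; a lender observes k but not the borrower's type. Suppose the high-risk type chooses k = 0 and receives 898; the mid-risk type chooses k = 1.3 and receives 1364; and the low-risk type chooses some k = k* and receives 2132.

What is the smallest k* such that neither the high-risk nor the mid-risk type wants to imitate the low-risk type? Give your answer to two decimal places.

High-risk type (on-path payoff 898) won't mimic when 898 ≥ 2132 − 271·k*, i.e. k* ≥ 4.55.
Mid-risk type (on-path payoff 1364 − 105×1.3 = 1227.5) won't mimic when 1227.5 ≥ 2132 − 105·k*, i.e. k* ≥ 8.61.
Both must hold, so k* = max(4.55, 8.61) = 8.61. The mid-risk type's constraint binds.

8.61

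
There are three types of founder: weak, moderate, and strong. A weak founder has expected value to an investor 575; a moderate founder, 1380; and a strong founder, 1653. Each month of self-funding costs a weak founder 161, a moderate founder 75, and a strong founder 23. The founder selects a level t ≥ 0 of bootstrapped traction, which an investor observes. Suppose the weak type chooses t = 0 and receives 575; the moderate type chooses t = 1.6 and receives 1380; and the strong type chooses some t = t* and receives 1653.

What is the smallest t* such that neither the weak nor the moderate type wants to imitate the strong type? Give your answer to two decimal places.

Moderate type (on-path payoff 1380 − 75×1.6 = 1260) won't mimic when 1260 ≥ 1653 − 75·t*, i.e. t* ≥ 5.24.
Weak type (on-path payoff 575) won't mimic when 575 ≥ 1653 − 161·t*, i.e. t* ≥ 6.70.
Both must hold, so t* = max(6.70, 5.24) = 6.70. The weak type's constraint binds.

6.70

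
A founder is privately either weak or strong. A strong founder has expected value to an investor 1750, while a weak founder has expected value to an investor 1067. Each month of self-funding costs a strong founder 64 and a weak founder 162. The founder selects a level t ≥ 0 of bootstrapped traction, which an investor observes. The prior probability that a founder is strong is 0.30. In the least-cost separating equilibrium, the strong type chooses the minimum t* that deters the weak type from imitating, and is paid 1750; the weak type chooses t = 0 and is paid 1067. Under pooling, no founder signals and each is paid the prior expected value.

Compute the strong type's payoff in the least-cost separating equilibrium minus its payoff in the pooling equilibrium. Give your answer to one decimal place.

Least-cost separating signal: t* solves 1067 = 1750 − 162·t*, so t* = (1750 − 1067)/162 ≈ 4.2160.
Strong type's separating payoff: 1750 − 64 × t* = 1750 − 64 × (1750 − 1067)/162 = 1750 − 43712/162 ≈ 1480.173.
Pooling payoff: 0.30 × 1750 + 0.70 × 1067 = 1271.9.
Difference: 1480.173 − 1271.9 = 208.273, i.e. 208.3 to one decimal place.
The strong type prefers to separate.

208.3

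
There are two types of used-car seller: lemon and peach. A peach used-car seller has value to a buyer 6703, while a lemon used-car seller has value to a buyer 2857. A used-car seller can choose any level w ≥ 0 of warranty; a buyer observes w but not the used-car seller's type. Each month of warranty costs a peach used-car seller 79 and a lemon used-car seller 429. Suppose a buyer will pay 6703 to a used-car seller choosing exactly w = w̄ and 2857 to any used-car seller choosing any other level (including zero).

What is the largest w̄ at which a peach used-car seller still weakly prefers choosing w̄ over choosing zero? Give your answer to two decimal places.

48.68

Choosing w̄ yields the peach type 6703 − 79·w̄; choosing zero yields 2857.
The peach type is indifferent at 6703 − 79·w̄ = 2857, i.e. w̄ = (6703 − 2857) / 79 ≈ 48.68.
For any w̄ above 48.68 the peach type would rather pool at zero, so separation collapses.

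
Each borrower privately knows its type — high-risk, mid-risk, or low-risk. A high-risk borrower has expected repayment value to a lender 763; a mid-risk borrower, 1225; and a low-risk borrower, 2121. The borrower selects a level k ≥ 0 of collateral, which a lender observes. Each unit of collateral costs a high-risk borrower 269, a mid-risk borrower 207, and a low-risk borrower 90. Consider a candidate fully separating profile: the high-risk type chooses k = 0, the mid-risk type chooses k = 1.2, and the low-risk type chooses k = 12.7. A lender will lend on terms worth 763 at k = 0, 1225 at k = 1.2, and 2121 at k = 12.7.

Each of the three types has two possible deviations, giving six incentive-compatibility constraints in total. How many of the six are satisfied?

4

High-risk (own payoff 763): to k=1.2 gives 1225 − 269×1.2 = 902.2 → profitable ✗; to k=12.7 gives 2121 − 269×12.7 = -1295.3 → no gain ✓.
Low-risk (own payoff 2121 − 90×12.7 = 978): to k=0 gives 763 → no gain ✓; to k=1.2 gives 1225 − 90×1.2 = 1117 → profitable ✗.
Mid-risk (own payoff 1225 − 207×1.2 = 976.6): to k=0 gives 763 → no gain ✓; to k=12.7 gives 2121 − 207×12.7 = -507.9 → no gain ✓.
4 of the 6 constraints hold; not an equilibrium.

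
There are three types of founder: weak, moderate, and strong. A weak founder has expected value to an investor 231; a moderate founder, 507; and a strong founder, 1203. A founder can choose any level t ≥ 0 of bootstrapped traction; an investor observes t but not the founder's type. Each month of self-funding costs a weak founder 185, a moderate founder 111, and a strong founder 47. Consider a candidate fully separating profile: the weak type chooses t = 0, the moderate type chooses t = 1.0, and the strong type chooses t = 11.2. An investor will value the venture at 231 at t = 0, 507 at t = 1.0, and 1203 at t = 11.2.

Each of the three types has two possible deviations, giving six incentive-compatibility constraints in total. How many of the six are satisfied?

Moderate (own payoff 507 − 111×1.0 = 396): to t=0 gives 231 → no gain ✓; to t=11.2 gives 1203 − 111×11.2 = -40.2 → no gain ✓.
Weak (own payoff 231): to t=1.0 gives 507 − 185×1.0 = 322 → profitable ✗; to t=11.2 gives 1203 − 185×11.2 = -869 → no gain ✓.
Strong (own payoff 1203 − 47×11.2 = 676.6): to t=0 gives 231 → no gain ✓; to t=1.0 gives 507 − 47×1.0 = 460 → no gain ✓.
5 of the 6 constraints hold; not an equilibrium.

5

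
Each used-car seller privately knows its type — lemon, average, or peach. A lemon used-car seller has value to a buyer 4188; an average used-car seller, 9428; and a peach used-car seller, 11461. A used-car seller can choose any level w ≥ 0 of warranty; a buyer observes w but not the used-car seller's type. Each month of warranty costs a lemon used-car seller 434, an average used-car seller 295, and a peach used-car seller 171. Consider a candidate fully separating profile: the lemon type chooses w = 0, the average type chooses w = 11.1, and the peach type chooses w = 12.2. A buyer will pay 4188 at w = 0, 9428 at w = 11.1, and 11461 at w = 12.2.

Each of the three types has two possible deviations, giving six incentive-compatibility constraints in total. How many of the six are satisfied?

Peach (own payoff 11461 − 171×12.2 = 9374.8): to w=0 gives 4188 → no gain ✓; to w=11.1 gives 9428 − 171×11.1 = 7529.9 → no gain ✓.
Average (own payoff 9428 − 295×11.1 = 6153.5): to w=0 gives 4188 → no gain ✓; to w=12.2 gives 11461 − 295×12.2 = 7862 → profitable ✗.
Lemon (own payoff 4188): to w=11.1 gives 9428 − 434×11.1 = 4610.6 → profitable ✗; to w=12.2 gives 11461 − 434×12.2 = 6166.2 → profitable ✗.
3 of the 6 constraints hold; not an equilibrium.

3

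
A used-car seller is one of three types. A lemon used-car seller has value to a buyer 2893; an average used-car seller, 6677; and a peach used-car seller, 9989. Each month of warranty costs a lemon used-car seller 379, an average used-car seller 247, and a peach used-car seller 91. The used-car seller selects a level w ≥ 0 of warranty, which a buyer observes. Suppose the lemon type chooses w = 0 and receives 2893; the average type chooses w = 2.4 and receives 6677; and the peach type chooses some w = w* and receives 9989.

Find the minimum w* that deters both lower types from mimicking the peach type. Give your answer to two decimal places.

18.72

Lemon type (on-path payoff 2893) won't mimic when 2893 ≥ 9989 − 379·w*, i.e. w* ≥ 18.72.
Average type (on-path payoff 6677 − 247×2.4 = 6084.2) won't mimic when 6084.2 ≥ 9989 − 247·w*, i.e. w* ≥ 15.81.
Both must hold, so w* = max(18.72, 15.81) = 18.72. The lemon type's constraint binds.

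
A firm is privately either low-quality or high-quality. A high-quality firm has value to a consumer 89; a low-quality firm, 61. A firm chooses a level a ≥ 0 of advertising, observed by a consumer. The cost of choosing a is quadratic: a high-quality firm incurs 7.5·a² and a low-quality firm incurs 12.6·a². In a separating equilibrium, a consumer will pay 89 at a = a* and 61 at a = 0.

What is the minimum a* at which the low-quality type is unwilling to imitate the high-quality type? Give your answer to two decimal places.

1.49

The low-quality type at a = 0 receives 61; imitating at a* yields 89 − 12.6·a*².
Indifference: 61 = 89 − 12.6·a*², so a*² = (89 − 61) / 12.6 ≈ 2.2222.
a* = √2.2222 ≈ 1.49.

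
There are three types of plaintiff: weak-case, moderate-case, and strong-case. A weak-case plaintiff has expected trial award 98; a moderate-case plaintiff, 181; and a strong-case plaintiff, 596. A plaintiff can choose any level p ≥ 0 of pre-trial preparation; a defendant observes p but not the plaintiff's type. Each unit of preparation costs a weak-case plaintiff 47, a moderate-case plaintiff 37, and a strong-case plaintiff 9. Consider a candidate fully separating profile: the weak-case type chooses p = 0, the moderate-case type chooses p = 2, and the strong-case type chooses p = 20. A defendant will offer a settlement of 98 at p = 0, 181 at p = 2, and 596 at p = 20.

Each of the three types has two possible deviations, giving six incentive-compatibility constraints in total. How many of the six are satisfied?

6

Strong-case (own payoff 596 − 9×20 = 416): to p=0 gives 98 → no gain ✓; to p=2 gives 181 − 9×2 = 163 → no gain ✓.
Weak-case (own payoff 98): to p=2 gives 181 − 47×2 = 87 → no gain ✓; to p=20 gives 596 − 47×20 = -344 → no gain ✓.
Moderate-case (own payoff 181 − 37×2 = 107): to p=0 gives 98 → no gain ✓; to p=20 gives 596 − 37×20 = -144 → no gain ✓.
6 of the 6 constraints hold; this profile is a separating equilibrium.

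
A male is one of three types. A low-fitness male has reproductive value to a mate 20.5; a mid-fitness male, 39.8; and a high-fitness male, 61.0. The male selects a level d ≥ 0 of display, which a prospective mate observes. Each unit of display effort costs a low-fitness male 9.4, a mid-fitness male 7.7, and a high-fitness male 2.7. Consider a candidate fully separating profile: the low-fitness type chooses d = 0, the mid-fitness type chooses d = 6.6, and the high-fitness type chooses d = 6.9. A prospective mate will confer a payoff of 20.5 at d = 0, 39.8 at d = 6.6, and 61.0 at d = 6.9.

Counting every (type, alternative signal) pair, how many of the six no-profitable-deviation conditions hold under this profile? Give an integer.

4

High-fitness (own payoff 61.0 − 2.7×6.9 = 42.37): to d=0 gives 20.5 → no gain ✓; to d=6.6 gives 39.8 − 2.7×6.6 = 21.98 → no gain ✓.
Mid-fitness (own payoff 39.8 − 7.7×6.6 = -11.02): to d=0 gives 20.5 → profitable ✗; to d=6.9 gives 61.0 − 7.7×6.9 = 7.87 → profitable ✗.
Low-fitness (own payoff 20.5): to d=6.6 gives 39.8 − 9.4×6.6 = -22.24 → no gain ✓; to d=6.9 gives 61.0 − 9.4×6.9 = -3.86 → no gain ✓.
4 of the 6 constraints hold; not an equilibrium.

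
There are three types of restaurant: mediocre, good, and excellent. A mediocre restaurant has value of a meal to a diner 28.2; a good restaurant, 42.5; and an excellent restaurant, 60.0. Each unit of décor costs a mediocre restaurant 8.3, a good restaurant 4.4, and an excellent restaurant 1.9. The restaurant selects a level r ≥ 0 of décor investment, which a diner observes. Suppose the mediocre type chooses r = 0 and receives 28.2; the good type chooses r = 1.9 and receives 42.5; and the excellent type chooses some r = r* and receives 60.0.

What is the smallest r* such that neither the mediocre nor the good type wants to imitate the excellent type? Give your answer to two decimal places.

Good type (on-path payoff 42.5 − 4.4×1.9 = 34.14) won't mimic when 34.14 ≥ 60.0 − 4.4·r*, i.e. r* ≥ 5.88.
Mediocre type (on-path payoff 28.2) won't mimic when 28.2 ≥ 60.0 − 8.3·r*, i.e. r* ≥ 3.83.
Both must hold, so r* = max(3.83, 5.88) = 5.88. The good type's constraint binds.

5.88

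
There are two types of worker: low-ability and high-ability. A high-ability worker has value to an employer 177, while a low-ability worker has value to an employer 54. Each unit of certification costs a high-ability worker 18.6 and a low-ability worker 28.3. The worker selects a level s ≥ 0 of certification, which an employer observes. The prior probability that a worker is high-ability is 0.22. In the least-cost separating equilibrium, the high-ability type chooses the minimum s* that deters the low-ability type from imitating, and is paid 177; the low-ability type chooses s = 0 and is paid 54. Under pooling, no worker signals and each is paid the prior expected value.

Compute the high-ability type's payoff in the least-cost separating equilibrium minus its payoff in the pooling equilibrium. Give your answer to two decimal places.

Least-cost separating signal: s* solves 54 = 177 − 28.3·s*, so s* = (177 − 54)/28.3 ≈ 4.3463.
High-ability type's separating payoff: 177 − 18.6 × s* = 177 − 18.6 × (177 − 54)/28.3 = 177 − 2287.8/28.3 ≈ 96.1590.
Pooling payoff: 0.22 × 177 + 0.78 × 54 = 81.06.
Difference: 96.1590 − 81.06 = 15.099, i.e. 15.10 to two decimal places.
The high-ability type prefers to separate.

15.10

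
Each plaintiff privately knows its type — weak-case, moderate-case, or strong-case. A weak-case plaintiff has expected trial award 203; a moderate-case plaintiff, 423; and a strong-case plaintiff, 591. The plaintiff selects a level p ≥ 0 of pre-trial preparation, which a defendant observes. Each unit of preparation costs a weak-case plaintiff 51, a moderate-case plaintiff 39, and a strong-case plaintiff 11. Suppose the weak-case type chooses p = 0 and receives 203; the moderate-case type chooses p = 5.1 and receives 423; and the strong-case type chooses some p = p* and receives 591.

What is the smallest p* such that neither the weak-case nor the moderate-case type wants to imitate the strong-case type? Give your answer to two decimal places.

9.41

Moderate-case type (on-path payoff 423 − 39×5.1 = 224.1) won't mimic when 224.1 ≥ 591 − 39·p*, i.e. p* ≥ 9.41.
Weak-case type (on-path payoff 203) won't mimic when 203 ≥ 591 − 51·p*, i.e. p* ≥ 7.61.
Both must hold, so p* = max(7.61, 9.41) = 9.41. The moderate-case type's constraint binds.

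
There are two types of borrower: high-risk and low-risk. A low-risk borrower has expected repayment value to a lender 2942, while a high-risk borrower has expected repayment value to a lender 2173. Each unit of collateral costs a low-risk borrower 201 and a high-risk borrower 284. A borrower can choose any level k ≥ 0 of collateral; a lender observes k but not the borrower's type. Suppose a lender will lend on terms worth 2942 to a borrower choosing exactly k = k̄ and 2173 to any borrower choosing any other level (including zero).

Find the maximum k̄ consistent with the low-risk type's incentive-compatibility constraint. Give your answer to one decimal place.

Choosing k̄ yields the low-risk type 2942 − 201·k̄; choosing zero yields 2173.
The low-risk type is indifferent at 2942 − 201·k̄ = 2173, i.e. k̄ = (2942 − 2173) / 201 ≈ 3.8.
For any k̄ above 3.8 the low-risk type would rather pool at zero, so separation collapses.

3.8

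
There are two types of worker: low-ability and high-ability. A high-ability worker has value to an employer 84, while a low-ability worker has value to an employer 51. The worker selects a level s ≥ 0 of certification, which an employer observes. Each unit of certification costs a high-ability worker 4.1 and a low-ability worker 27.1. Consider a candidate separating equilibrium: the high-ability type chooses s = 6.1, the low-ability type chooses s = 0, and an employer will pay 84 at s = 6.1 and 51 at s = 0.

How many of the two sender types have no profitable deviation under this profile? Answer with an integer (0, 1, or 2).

2

Low-ability type: stay at 0 → 51; mimic → 84 − 27.1 × 6.1 = -81.31. IC holds (51 ≥ -81.31).
High-ability type: signal → 84 − 4.1 × 6.1 = 58.99; deviate to 0 → 51. IC holds (58.99 ≥ 51).
2 of 2 constraints hold, so this is a separating equilibrium.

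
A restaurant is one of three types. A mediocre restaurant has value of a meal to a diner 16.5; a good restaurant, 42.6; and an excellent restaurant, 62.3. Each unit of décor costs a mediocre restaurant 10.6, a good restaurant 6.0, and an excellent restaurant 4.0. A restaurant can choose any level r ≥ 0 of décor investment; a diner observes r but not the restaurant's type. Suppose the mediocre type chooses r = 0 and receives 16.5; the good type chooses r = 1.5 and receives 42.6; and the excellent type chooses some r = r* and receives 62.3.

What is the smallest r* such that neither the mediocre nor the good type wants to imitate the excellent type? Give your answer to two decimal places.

Good type (on-path payoff 42.6 − 6.0×1.5 = 33.6) won't mimic when 33.6 ≥ 62.3 − 6.0·r*, i.e. r* ≥ 4.78.
Mediocre type (on-path payoff 16.5) won't mimic when 16.5 ≥ 62.3 − 10.6·r*, i.e. r* ≥ 4.32.
Both must hold, so r* = max(4.32, 4.78) = 4.78. The good type's constraint binds.

4.78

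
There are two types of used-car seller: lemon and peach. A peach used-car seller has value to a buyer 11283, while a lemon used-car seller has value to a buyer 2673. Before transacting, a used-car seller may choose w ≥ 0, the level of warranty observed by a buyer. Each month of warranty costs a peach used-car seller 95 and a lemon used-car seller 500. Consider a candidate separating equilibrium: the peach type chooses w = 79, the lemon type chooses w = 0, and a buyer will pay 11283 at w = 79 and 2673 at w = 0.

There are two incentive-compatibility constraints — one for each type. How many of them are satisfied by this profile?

2

Peach type: signal → 11283 − 95 × 79 = 3778; deviate to 0 → 2673. IC holds (3778 ≥ 2673).
Lemon type: stay at 0 → 2673; mimic → 11283 − 500 × 79 = -28217. IC holds (2673 ≥ -28217).
2 of 2 constraints hold, so this is a separating equilibrium.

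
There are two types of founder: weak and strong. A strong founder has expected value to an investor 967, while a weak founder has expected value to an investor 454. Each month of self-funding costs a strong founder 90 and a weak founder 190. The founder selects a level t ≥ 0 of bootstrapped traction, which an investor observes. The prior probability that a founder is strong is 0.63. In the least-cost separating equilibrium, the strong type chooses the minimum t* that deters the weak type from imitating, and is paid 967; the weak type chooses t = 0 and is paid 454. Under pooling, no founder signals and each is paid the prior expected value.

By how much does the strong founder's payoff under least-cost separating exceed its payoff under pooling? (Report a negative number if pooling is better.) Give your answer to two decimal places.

-53.19

Least-cost separating signal: t* solves 454 = 967 − 190·t*, so t* = (967 − 454)/190 = 2.7.
Strong type's separating payoff: 967 − 90 × t* = 967 − 90 × (967 − 454)/190 = 967 − 46170/190 = 724.
Pooling payoff: 0.63 × 967 + 0.37 × 454 = 777.19.
Difference: 724 − 777.19 = -53.19.
The strong type would prefer the pooling outcome.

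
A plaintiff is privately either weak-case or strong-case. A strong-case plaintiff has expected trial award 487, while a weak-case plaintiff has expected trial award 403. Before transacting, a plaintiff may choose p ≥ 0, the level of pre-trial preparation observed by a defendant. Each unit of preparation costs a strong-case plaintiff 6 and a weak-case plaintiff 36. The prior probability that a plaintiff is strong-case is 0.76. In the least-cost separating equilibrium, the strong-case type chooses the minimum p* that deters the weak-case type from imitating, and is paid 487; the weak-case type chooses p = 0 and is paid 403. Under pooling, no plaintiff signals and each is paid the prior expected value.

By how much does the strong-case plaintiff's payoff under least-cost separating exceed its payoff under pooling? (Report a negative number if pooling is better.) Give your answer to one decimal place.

6.2

Least-cost separating signal: p* solves 403 = 487 − 36·p*, so p* = (487 − 403)/36 ≈ 2.3333.
Strong-case type's separating payoff: 487 − 6 × p* = 487 − 6 × (487 − 403)/36 = 487 − 504/36 = 473.
Pooling payoff: 0.76 × 487 + 0.24 × 403 = 466.84.
Difference: 473 − 466.84 = 6.16, i.e. 6.2 to one decimal place.
The strong-case type prefers to separate.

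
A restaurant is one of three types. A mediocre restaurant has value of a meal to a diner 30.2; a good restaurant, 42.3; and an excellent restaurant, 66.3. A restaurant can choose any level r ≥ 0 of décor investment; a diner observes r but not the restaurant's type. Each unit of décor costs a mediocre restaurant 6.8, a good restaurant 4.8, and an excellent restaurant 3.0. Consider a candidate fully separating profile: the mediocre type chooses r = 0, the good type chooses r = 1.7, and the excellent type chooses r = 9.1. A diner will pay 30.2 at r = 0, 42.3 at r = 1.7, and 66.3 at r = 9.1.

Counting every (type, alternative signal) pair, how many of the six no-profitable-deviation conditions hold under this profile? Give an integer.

5

Mediocre (own payoff 30.2): to r=1.7 gives 42.3 − 6.8×1.7 = 30.74 → profitable ✗; to r=9.1 gives 66.3 − 6.8×9.1 = 4.42 → no gain ✓.
Excellent (own payoff 66.3 − 3.0×9.1 = 39): to r=0 gives 30.2 → no gain ✓; to r=1.7 gives 42.3 − 3.0×1.7 = 37.2 → no gain ✓.
Good (own payoff 42.3 − 4.8×1.7 = 34.14): to r=0 gives 30.2 → no gain ✓; to r=9.1 gives 66.3 − 4.8×9.1 = 22.62 → no gain ✓.
5 of the 6 constraints hold; not an equilibrium.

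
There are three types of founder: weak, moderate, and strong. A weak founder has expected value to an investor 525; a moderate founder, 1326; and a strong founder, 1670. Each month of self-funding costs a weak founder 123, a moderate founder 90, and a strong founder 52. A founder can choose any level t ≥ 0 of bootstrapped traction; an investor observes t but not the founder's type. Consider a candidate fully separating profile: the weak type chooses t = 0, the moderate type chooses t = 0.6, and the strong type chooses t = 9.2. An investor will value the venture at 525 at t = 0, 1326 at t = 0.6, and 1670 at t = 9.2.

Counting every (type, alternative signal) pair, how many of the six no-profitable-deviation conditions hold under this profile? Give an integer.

Strong (own payoff 1670 − 52×9.2 = 1191.6): to t=0 gives 525 → no gain ✓; to t=0.6 gives 1326 − 52×0.6 = 1294.8 → profitable ✗.
Moderate (own payoff 1326 − 90×0.6 = 1272): to t=0 gives 525 → no gain ✓; to t=9.2 gives 1670 − 90×9.2 = 842 → no gain ✓.
Weak (own payoff 525): to t=0.6 gives 1326 − 123×0.6 = 1252.2 → profitable ✗; to t=9.2 gives 1670 − 123×9.2 = 538.4 → profitable ✗.
3 of the 6 constraints hold; not an equilibrium.

3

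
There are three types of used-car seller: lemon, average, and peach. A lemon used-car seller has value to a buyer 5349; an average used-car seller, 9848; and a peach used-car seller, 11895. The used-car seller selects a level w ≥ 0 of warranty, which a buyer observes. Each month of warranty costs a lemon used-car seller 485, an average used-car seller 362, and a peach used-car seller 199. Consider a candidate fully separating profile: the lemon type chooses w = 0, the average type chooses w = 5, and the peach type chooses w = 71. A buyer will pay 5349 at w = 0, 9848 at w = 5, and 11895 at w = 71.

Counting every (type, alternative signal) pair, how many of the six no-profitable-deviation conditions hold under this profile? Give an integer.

Peach (own payoff 11895 − 199×71 = -2234): to w=0 gives 5349 → profitable ✗; to w=5 gives 9848 − 199×5 = 8853 → profitable ✗.
Average (own payoff 9848 − 362×5 = 8038): to w=0 gives 5349 → no gain ✓; to w=71 gives 11895 − 362×71 = -13807 → no gain ✓.
Lemon (own payoff 5349): to w=5 gives 9848 − 485×5 = 7423 → profitable ✗; to w=71 gives 11895 − 485×71 = -22540 → no gain ✓.
3 of the 6 constraints hold; not an equilibrium.

3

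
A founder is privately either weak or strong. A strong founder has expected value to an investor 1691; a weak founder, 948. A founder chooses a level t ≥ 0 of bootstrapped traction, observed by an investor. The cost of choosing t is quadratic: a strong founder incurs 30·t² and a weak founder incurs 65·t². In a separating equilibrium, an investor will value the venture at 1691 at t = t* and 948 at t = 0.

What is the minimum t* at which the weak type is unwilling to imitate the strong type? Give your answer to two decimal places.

3.38

The weak type at t = 0 receives 948; imitating at t* yields 1691 − 65·t*².
Indifference: 948 = 1691 − 65·t*², so t*² = (1691 − 948) / 65 ≈ 11.4308.
t* = √11.4308 ≈ 3.38.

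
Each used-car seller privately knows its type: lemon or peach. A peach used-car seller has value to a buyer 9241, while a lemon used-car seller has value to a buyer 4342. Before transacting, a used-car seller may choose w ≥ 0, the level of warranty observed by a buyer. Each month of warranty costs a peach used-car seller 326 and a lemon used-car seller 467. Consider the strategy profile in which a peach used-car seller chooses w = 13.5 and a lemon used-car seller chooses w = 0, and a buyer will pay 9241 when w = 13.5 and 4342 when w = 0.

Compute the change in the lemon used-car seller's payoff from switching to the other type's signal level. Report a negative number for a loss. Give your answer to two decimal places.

Playing w = 0 the lemon used-car seller receives 4342.
Deviating to w = 13.5 brings payment 9241 at cost 467 × 13.5 = 6304.5, netting 2936.5.
Gain from deviating: 2936.5 − 4342 = -1405.50.
The gain is negative, so the lemon type's incentive-compatibility constraint is satisfied.

-1405.50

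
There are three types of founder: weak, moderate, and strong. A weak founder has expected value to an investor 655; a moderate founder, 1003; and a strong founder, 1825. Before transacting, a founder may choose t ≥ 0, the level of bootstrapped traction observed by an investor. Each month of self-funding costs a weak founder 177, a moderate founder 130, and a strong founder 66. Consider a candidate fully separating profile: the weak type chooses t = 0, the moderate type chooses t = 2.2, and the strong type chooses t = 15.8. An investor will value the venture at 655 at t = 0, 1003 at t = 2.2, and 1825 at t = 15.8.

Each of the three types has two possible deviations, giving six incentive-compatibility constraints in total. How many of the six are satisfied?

5

Moderate (own payoff 1003 − 130×2.2 = 717): to t=0 gives 655 → no gain ✓; to t=15.8 gives 1825 − 130×15.8 = -229 → no gain ✓.
Strong (own payoff 1825 − 66×15.8 = 782.2): to t=0 gives 655 → no gain ✓; to t=2.2 gives 1003 − 66×2.2 = 857.8 → profitable ✗.
Weak (own payoff 655): to t=2.2 gives 1003 − 177×2.2 = 613.6 → no gain ✓; to t=15.8 gives 1825 − 177×15.8 = -971.6 → no gain ✓.
5 of the 6 constraints hold; not an equilibrium.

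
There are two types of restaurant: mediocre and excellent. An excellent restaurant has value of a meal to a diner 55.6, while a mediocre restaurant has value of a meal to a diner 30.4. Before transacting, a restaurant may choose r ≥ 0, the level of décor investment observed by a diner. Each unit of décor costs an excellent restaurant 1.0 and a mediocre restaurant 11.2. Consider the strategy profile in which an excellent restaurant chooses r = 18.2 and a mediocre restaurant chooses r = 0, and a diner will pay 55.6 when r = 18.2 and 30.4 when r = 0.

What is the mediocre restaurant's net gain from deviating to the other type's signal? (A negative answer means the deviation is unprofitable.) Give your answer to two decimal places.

Playing r = 0 the mediocre restaurant receives 30.4.
Deviating to r = 18.2 brings payment 55.6 at cost 11.2 × 18.2 = 203.84, netting -148.24.
Gain from deviating: -148.24 − 30.4 = -178.64.
The gain is negative, so the mediocre type's incentive-compatibility constraint is satisfied.

-178.64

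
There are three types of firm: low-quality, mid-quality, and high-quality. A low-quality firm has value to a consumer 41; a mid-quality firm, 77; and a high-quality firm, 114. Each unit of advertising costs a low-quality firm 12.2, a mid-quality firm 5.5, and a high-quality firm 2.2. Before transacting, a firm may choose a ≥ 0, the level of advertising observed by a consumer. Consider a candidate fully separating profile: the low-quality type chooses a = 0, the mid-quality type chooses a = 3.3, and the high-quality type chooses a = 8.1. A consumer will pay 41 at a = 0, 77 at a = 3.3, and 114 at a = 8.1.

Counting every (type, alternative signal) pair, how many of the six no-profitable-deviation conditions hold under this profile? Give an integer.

Mid-quality (own payoff 77 − 5.5×3.3 = 58.85): to a=0 gives 41 → no gain ✓; to a=8.1 gives 114 − 5.5×8.1 = 69.45 → profitable ✗.
High-quality (own payoff 114 − 2.2×8.1 = 96.18): to a=0 gives 41 → no gain ✓; to a=3.3 gives 77 − 2.2×3.3 = 69.74 → no gain ✓.
Low-quality (own payoff 41): to a=3.3 gives 77 − 12.2×3.3 = 36.74 → no gain ✓; to a=8.1 gives 114 − 12.2×8.1 = 15.18 → no gain ✓.
5 of the 6 constraints hold; not an equilibrium.

5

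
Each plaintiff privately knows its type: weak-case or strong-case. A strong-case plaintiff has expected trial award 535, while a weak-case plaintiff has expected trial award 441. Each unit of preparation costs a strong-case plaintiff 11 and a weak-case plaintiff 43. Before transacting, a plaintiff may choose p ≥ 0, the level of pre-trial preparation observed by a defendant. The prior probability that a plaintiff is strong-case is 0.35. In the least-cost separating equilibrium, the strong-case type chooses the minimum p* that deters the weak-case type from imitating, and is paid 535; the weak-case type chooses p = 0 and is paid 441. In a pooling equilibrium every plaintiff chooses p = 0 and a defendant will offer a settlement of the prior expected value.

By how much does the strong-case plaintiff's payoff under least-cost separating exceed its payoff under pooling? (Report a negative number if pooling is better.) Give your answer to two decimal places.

Least-cost separating signal: p* solves 441 = 535 − 43·p*, so p* = (535 − 441)/43 ≈ 2.1860.
Strong-case type's separating payoff: 535 − 11 × p* = 535 − 11 × (535 − 441)/43 = 535 − 1034/43 ≈ 510.9535.
Pooling payoff: 0.35 × 535 + 0.65 × 441 = 473.9.
Difference: 510.9535 − 473.9 = 37.0535, i.e. 37.05 to two decimal places.
The strong-case type prefers to separate.

37.05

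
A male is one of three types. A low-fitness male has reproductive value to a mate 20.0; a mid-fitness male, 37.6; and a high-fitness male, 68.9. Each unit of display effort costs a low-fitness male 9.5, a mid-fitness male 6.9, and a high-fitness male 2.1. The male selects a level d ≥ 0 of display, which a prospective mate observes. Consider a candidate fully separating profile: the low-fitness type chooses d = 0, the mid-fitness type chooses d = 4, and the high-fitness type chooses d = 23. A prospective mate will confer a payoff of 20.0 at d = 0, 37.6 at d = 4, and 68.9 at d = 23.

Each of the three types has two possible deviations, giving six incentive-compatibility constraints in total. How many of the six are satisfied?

High-fitness (own payoff 68.9 − 2.1×23 = 20.6): to d=0 gives 20.0 → no gain ✓; to d=4 gives 37.6 − 2.1×4 = 29.2 → profitable ✗.
Mid-fitness (own payoff 37.6 − 6.9×4 = 10): to d=0 gives 20.0 → profitable ✗; to d=23 gives 68.9 − 6.9×23 = -89.8 → no gain ✓.
Low-fitness (own payoff 20.0): to d=4 gives 37.6 − 9.5×4 = -0.4 → no gain ✓; to d=23 gives 68.9 − 9.5×23 = -149.6 → no gain ✓.
4 of the 6 constraints hold; not an equilibrium.

4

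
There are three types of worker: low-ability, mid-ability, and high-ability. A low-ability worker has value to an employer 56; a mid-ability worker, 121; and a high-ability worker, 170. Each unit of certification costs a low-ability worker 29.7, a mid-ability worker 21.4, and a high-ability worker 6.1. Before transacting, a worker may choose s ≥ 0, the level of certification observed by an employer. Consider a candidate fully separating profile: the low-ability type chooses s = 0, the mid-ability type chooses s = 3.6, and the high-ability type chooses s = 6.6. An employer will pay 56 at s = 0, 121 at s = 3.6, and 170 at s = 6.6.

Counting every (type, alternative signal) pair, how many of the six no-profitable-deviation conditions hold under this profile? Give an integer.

High-ability (own payoff 170 − 6.1×6.6 = 129.74): to s=0 gives 56 → no gain ✓; to s=3.6 gives 121 − 6.1×3.6 = 99.04 → no gain ✓.
Low-ability (own payoff 56): to s=3.6 gives 121 − 29.7×3.6 = 14.08 → no gain ✓; to s=6.6 gives 170 − 29.7×6.6 = -26.02 → no gain ✓.
Mid-ability (own payoff 121 − 21.4×3.6 = 43.96): to s=0 gives 56 → profitable ✗; to s=6.6 gives 170 − 21.4×6.6 = 28.76 → no gain ✓.
5 of the 6 constraints hold; not an equilibrium.

5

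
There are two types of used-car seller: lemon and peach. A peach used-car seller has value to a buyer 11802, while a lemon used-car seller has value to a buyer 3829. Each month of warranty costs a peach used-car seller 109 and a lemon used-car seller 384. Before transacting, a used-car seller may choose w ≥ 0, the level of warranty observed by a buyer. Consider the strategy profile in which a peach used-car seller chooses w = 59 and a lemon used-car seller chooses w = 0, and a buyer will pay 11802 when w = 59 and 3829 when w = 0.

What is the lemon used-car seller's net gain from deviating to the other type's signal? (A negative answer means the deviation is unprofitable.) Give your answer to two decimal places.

Playing w = 0 the lemon used-car seller receives 3829.
Deviating to w = 59 brings payment 11802 at cost 384 × 59 = 22656, netting -10854.
Gain from deviating: -10854 − 3829 = -14683.00.
The gain is negative, so the lemon type's incentive-compatibility constraint is satisfied.

-14683.00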